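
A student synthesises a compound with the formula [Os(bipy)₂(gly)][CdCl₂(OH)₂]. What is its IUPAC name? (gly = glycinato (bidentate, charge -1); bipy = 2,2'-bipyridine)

Both ions are complex: the cation is named first with the plain metal name, the anion second with the -ate form; each ion's ligands are alphabetised independently.
Cadmium is always +2 in its complexes; the anion's ligand charges sum to -4, so the complex anion is 2−.
A 1:1 salt means the cation carries the equal and opposite charge, 2+.
Cation: ligand charges sum to -1; for the ion to be 2+, Os = +3.

bis(2,2'-bipyridine)(glycinato)osmium(III) dichlorodihydroxocadmate(II)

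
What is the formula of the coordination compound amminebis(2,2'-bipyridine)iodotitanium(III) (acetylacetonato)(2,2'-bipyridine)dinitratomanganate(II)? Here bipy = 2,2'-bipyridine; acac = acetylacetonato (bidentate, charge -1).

[Ti(bipy)2I(NH3)][Mn(acac)(bipy)(NO3)2]2

Cation [Ti…]: ligand charges -1, Ti(III) ⇒ ion charge 2+.
Anion [Mn…]: ligand charges -3, Mn(II) ⇒ ion charge 1−.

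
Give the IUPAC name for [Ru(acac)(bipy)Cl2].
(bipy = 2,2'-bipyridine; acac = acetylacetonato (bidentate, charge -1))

(acetylacetonato)(2,2'-bipyridine)dichlororuthenium(III)

There is no counter-ion, so the complex is neutral overall.
Ligand charges: 2×chloro (-1 each), 1×2,2'-bipyridine (neutral), 1×acetylacetonato (-1 each); total -3. So Ru + (-3) = 0, giving Ru = +3.
Ligands are named alphabetically: acetylacetonato before bipyridine before chloro.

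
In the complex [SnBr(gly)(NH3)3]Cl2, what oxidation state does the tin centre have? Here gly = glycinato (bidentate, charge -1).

2 chloride outside the brackets (-1 each) → the complex ion is 2+.
Ligand charges: 1×gly = -1; 1×Br = -1; 3×NH3 neutral; sum -2.
Sn + (-2) = 2+ ⇒ Sn is +4.

+4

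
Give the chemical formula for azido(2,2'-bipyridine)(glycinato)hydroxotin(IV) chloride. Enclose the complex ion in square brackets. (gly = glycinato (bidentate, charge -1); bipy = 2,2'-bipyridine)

[Sn(bipy)(gly)(N3)(OH)]Cl

Ligands: 1 azido (N3, -1), 1 hydroxo (OH, -1), 1 glycinato (gly, -1), 1 2,2'-bipyridine (bipy, neutral). Ligand charge sum = -3.
With Sn in oxidation state +4, the complex ion is [Sn...]^1+.
Charge balance with chloride (-1) requires 1 complex ion per 1 chloride.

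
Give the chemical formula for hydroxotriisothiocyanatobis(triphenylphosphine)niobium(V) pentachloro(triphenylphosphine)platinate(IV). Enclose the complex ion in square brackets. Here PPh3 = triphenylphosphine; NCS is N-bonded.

[Nb(NCS)3(OH)(PPh3)2][PtCl5(PPh3)]

Cation [Nb…]: ligand charges -4, Nb(V) ⇒ ion charge 1+.
Anion [Pt…]: ligand charges -5, Pt(IV) ⇒ ion charge 1−.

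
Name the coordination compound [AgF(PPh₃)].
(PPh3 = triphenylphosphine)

There is no counter-ion, so the complex is neutral overall.
Ligand charges: 1×fluoro (-1 each), 1×triphenylphosphine (neutral); total -1. So Ag + (-1) = 0, giving Ag = +1.
Ligands are named alphabetically: fluoro before triphenylphosphine.

fluoro(triphenylphosphine)silver(I)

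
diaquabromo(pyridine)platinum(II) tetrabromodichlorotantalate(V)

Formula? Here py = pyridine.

[PtBr(H2O)2(py)][TaBr4Cl2]

Cation [Pt…]: ligand charges -1, Pt(II) ⇒ ion charge 1+.
Anion [Ta…]: ligand charges -6, Ta(V) ⇒ ion charge 1−.
One 1+ cation balances one 1− anion.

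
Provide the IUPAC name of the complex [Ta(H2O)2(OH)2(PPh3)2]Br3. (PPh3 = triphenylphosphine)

diaquadihydroxobis(triphenylphosphine)tantalum(V) bromide

The 3 bromide counter-ions carry a total charge of -3, so each complex ion is 3+.
Ligand charges: 2×aqua (neutral), 2×hydroxo (-1 each), 2×triphenylphosphine (neutral); total -2. So Ta + (-2) = 3+, giving Ta = +5.
Ligands are named alphabetically: aqua before hydroxo before triphenylphosphine.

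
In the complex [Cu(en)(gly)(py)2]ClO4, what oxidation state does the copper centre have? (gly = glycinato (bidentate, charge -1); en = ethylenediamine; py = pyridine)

1 perchlorate outside the brackets (-1 each) → the complex ion is 1+.
Ligand charges: 1×gly = -1; 1×en neutral; 2×py neutral; sum -1.
Cu + (-1) = 1+ ⇒ Cu is +2.

+2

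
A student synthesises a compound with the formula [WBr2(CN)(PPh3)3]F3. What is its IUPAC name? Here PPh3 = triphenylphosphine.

The 3 fluoride counter-ions carry a total charge of -3, so each complex ion is 3+.
Ligand charges: 2×bromo (-1 each), 1×cyano (-1 each), 3×triphenylphosphine (neutral); total -3. So W + (-3) = 3+, giving W = +6.
Ligands are named alphabetically: bromo before cyano before triphenylphosphine.

dibromocyanotris(triphenylphosphine)tungsten(VI) fluoride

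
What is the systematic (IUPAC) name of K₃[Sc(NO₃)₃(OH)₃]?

The 3 potassium counter-ions carry a total charge of +3, so each complex ion is 3−.
Ligand charges: 3×nitrato (-1 each), 3×hydroxo (-1 each); total -6. So Sc + (-6) = 3−, giving Sc = +3.
The complex ion is anionic, so scandium takes the -ate form scandate(III).

potassium trihydroxotrinitratoscandate(III)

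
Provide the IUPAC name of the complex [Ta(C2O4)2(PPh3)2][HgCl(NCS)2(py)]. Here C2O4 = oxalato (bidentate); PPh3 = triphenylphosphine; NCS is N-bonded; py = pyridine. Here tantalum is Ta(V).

Ta is given as +5; the cation's ligand charges sum to -4, so the complex cation is 1+.
A 1:1 salt means the anion carries the equal and opposite charge, 1−.
Anion: ligand charges sum to -3; for the ion to be 1−, Hg = +2.

dioxalatobis(triphenylphosphine)tantalum(V) chlorodiisothiocyanato(pyridine)mercurate(II)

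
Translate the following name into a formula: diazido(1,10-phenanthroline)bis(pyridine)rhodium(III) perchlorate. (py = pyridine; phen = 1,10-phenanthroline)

Ligands: 2 pyridine (py, neutral), 1 1,10-phenanthroline (phen, neutral), 2 azido (N3, -1). Ligand charge sum = -2.
With Rh in oxidation state +3, the complex ion is [Rh...]^1+.
Charge balance with perchlorate (-1) requires 1 complex ion per 1 perchlorate.

[Rh(N3)2(phen)(py)2]ClO4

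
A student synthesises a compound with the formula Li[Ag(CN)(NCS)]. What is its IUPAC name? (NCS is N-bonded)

lithium cyanoisothiocyanatoargentate(I)

The 1 lithium counter-ion carries a total charge of +1, so each complex ion is 1−.
Ligand charges: 1×cyano (-1 each), 1×isothiocyanato (-1 each); total -2. So Ag + (-2) = 1−, giving Ag = +1.
Ligands are named alphabetically: cyano before isothiocyanato.
The complex ion is anionic, so silver takes the -ate form argentate(I).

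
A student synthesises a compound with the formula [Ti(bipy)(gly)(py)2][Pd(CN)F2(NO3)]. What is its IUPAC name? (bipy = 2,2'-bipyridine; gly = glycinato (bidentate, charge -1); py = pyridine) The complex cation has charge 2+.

Both ions are complex: the cation is named first with the plain metal name, the anion second with the -ate form; each ion's ligands are alphabetised independently.
The complex cation is given as 2+; its ligand charges sum to -1, so Ti = +3.
A 1:1 salt means the anion carries the equal and opposite charge, 2−.
Anion: ligand charges sum to -4; for the ion to be 2−, Pd = +2.

(2,2'-bipyridine)(glycinato)bis(pyridine)titanium(III) cyanodifluoronitratopalladate(II)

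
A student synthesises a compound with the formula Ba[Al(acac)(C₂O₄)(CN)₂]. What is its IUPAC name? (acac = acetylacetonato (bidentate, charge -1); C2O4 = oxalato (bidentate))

barium (acetylacetonato)dicyanooxalatoaluminate(III)

The 1 barium counter-ion carries a total charge of +2, so each complex ion is 2−.
Ligand charges: 1×acetylacetonato (-1 each), 2×cyano (-1 each), 1×oxalato (-2 each); total -5. So Al + (-5) = 2−, giving Al = +3.
The complex ion is anionic, so aluminium takes the -ate form aluminate(III).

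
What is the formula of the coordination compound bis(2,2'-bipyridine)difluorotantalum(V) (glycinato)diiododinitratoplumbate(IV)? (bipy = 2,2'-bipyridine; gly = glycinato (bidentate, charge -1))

[Ta(bipy)2F2][Pb(gly)I2(NO3)2]3

Cation [Ta…]: ligand charges -2, Ta(V) ⇒ ion charge 3+.
Anion [Pb…]: ligand charges -5, Pb(IV) ⇒ ion charge 1−.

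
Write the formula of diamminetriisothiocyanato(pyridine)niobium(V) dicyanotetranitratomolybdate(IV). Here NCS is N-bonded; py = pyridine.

Cation [Nb…]: ligand charges -3, Nb(V) ⇒ ion charge 2+.
Anion [Mo…]: ligand charges -6, Mo(IV) ⇒ ion charge 2−.

[Nb(NCS)3(NH3)2(py)][Mo(CN)2(NO3)4]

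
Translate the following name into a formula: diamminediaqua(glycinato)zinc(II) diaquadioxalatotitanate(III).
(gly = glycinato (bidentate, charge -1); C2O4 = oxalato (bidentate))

Cation [Zn…]: ligand charges -1, Zn(II) ⇒ ion charge 1+.
Anion [Ti…]: ligand charges -4, Ti(III) ⇒ ion charge 1−.

[Zn(gly)(H2O)2(NH3)2][Ti(C2O4)2(H2O)2]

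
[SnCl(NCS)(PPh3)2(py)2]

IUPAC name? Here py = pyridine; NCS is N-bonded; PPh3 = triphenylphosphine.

There is no counter-ion, so the complex is neutral overall.
Ligand charges: 2×pyridine (neutral), 1×isothiocyanato (-1 each), 2×triphenylphosphine (neutral), 1×chloro (-1 each); total -2. So Sn + (-2) = 0, giving Sn = +2.
Ligands are named alphabetically: chloro before isothiocyanato before pyridine before triphenylphosphine.

chloroisothiocyanatobis(pyridine)bis(triphenylphosphine)tin(II)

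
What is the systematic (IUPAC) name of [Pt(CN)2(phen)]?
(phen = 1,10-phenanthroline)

There is no counter-ion, so the complex is neutral overall.
Ligand charges: 2×cyano (-1 each), 1×1,10-phenanthroline (neutral); total -2. So Pt + (-2) = 0, giving Pt = +2.
Ligands are named alphabetically: cyano before phenanthroline.

dicyano(1,10-phenanthroline)platinum(II)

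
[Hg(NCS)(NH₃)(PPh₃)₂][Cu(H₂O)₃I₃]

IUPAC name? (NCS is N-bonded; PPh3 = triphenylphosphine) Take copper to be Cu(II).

Cu is given as +2; the anion's ligand charges sum to -3, so the complex anion is 1−.
A 1:1 salt means the cation carries the equal and opposite charge, 1+.
Cation: ligand charges sum to -1; for the ion to be 1+, Hg = +2.

ammineisothiocyanatobis(triphenylphosphine)mercury(II) triaquatriiodocuprate(II)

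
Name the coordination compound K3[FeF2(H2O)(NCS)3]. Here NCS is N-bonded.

potassium aquadifluorotriisothiocyanatoferrate(II)

The 3 potassium counter-ions carry a total charge of +3, so each complex ion is 3−.
Ligand charges: 3×isothiocyanato (-1 each), 1×aqua (neutral), 2×fluoro (-1 each); total -5. So Fe + (-5) = 3−, giving Fe = +2.
The complex ion is anionic, so iron takes the -ate form ferrate(II).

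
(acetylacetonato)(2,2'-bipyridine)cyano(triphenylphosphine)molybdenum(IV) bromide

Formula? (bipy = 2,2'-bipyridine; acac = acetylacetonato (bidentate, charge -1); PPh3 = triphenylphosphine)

[Mo(acac)(bipy)(CN)(PPh3)]Br2

Ligands: 1 2,2'-bipyridine (bipy, neutral), 1 acetylacetonato (acac, -1), 1 triphenylphosphine (PPh3, neutral), 1 cyano (CN, -1). Ligand charge sum = -2.
With Mo in oxidation state +4, the complex ion is [Mo...]^2+.
Charge balance with bromide (-1) requires 1 complex ion per 2 bromide.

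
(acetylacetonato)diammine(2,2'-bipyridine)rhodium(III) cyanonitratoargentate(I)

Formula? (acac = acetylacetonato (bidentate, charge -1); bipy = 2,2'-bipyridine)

Cation [Rh…]: ligand charges -1, Rh(III) ⇒ ion charge 2+.
Anion [Ag…]: ligand charges -2, Ag(I) ⇒ ion charge 1−.
One 2+ cation requires 2 of the 1− anion.

[Rh(acac)(bipy)(NH3)2][Ag(CN)(NO3)]2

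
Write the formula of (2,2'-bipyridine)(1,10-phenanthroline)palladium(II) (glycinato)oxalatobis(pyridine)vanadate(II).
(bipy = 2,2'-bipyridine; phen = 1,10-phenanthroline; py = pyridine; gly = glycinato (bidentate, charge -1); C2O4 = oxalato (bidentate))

Cation [Pd…]: ligand charges 0, Pd(II) ⇒ ion charge 2+.
Anion [V…]: ligand charges -3, V(II) ⇒ ion charge 1−.
One 2+ cation requires 2 of the 1− anion.

[Pd(bipy)(phen)][V(C2O4)(gly)(py)2]2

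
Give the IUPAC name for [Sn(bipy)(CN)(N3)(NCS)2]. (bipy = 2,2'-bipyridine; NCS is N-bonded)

azido(2,2'-bipyridine)cyanodiisothiocyanatotin(IV)

There is no counter-ion, so the complex is neutral overall.
Ligand charges: 1×azido (-1 each), 1×cyano (-1 each), 1×2,2'-bipyridine (neutral), 2×isothiocyanato (-1 each); total -4. So Sn + (-4) = 0, giving Sn = +4.
Ligands are named alphabetically: azido before bipyridine before cyano before isothiocyanato.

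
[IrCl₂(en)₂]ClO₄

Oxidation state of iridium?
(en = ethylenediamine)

1 perchlorate outside the brackets (-1 each) → the complex ion is 1+.
Ligand charges: 2×en neutral; 2×Cl = -2; sum -2.
Ir + (-2) = 1+ ⇒ Ir is +3.

+3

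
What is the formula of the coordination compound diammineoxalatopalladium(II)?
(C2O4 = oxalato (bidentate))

[Pd(C2O4)(NH3)2]

Ligands: 2 ammine (NH3, neutral), 1 oxalato (C2O4, -2). Ligand charge sum = -2.
With Pd in oxidation state +2, the complex ion is [Pd...].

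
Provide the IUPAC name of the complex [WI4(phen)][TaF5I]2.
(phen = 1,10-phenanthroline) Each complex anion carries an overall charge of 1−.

The complex anion is given as 1−; its ligand charges sum to -6, so Ta = +5.
With 2 anions per cation, the cation must be 2×1 = 2+.
Cation: ligand charges sum to -4; for the ion to be 2+, W = +6.

tetraiodo(1,10-phenanthroline)tungsten(VI) pentafluoroiodotantalate(V)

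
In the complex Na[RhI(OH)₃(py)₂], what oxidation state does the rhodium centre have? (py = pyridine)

+3

1 sodium outside the brackets (+1 each) → the complex ion is 1−.
Ligand charges: 2×py neutral; 1×I = -1; 3×OH = -3; sum -4.
Rh + (-4) = 1− ⇒ Rh is +3.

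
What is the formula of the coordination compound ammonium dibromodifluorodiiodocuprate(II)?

Ligands: 2 bromo (Br, -1), 2 fluoro (F, -1), 2 iodo (I, -1). Ligand charge sum = -6.
With Cu in oxidation state +2, the complex ion is [Cu...]^4−.
Charge balance with ammonium (+1) requires 1 complex ion per 4 ammonium.

(NH4)4[CuBr2F2I2]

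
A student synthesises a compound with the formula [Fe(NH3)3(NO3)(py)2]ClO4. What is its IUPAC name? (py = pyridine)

triamminenitratobis(pyridine)iron(II) perchlorate

The 1 perchlorate counter-ion carries a total charge of -1, so each complex ion is 1+.
Ligand charges: 3×ammine (neutral), 2×pyridine (neutral), 1×nitrato (-1 each); total -1. So Fe + (-1) = 1+, giving Fe = +2.
Ligands are named alphabetically: ammine before nitrato before pyridine.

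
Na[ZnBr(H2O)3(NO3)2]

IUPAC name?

The 1 sodium counter-ion carries a total charge of +1, so each complex ion is 1−.
Ligand charges: 2×nitrato (-1 each), 1×bromo (-1 each), 3×aqua (neutral); total -3. So Zn + (-3) = 1−, giving Zn = +2.
Ligands are named alphabetically: aqua before bromo before nitrato.
The complex ion is anionic, so zinc takes the -ate form zincate(II).

sodium triaquabromodinitratozincate(II)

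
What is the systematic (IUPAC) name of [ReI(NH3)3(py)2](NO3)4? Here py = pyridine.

The 4 nitrate counter-ions carry a total charge of -4, so each complex ion is 4+.
Ligand charges: 3×ammine (neutral), 1×iodo (-1 each), 2×pyridine (neutral); total -1. So Re + (-1) = 4+, giving Re = +5.
Ligands are named alphabetically: ammine before iodo before pyridine.

triammineiodobis(pyridine)rhenium(V) nitrate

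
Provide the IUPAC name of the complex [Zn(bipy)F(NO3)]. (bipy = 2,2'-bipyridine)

(2,2'-bipyridine)fluoronitratozinc(II)

There is no counter-ion, so the complex is neutral overall.
Ligand charges: 1×nitrato (-1 each), 1×2,2'-bipyridine (neutral), 1×fluoro (-1 each); total -2. So Zn + (-2) = 0, giving Zn = +2.
Ligands are named alphabetically: bipyridine before fluoro before nitrato.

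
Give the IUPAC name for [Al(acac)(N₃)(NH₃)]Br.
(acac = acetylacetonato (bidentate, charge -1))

The 1 bromide counter-ion carries a total charge of -1, so each complex ion is 1+.
Ligand charges: 1×acetylacetonato (-1 each), 1×azido (-1 each), 1×ammine (neutral); total -2. So Al + (-2) = 1+, giving Al = +3.
Ligands are named alphabetically: acetylacetonato before ammine before azido.

(acetylacetonato)ammineazidoaluminium(III) bromide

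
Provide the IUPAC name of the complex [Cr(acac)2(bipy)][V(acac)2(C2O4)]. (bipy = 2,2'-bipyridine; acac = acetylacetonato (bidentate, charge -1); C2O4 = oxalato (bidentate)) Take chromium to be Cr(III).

Cr is given as +3; the cation's ligand charges sum to -2, so the complex cation is 1+.
A 1:1 salt means the anion carries the equal and opposite charge, 1−.
Anion: ligand charges sum to -4; for the ion to be 1−, V = +3.

bis(acetylacetonato)(2,2'-bipyridine)chromium(III) bis(acetylacetonato)oxalatovanadate(III)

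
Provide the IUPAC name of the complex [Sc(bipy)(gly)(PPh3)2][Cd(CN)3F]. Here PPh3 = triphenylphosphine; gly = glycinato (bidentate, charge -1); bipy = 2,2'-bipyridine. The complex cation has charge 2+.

(2,2'-bipyridine)(glycinato)bis(triphenylphosphine)scandium(III) tricyanofluorocadmate(II)

Both ions are complex: the cation is named first with the plain metal name, the anion second with the -ate form; each ion's ligands are alphabetised independently.
The complex cation is given as 2+; its ligand charges sum to -1, so Sc = +3.
A 1:1 salt means the anion carries the equal and opposite charge, 2−.
Anion: ligand charges sum to -4; for the ion to be 2−, Cd = +2.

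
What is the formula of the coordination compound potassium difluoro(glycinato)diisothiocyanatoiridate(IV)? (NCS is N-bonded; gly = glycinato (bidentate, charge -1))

Ligands: 2 fluoro (F, -1), 2 isothiocyanato (NCS, -1), 1 glycinato (gly, -1). Ligand charge sum = -5.
Charge balance with potassium (+1) requires 1 complex ion per 1 potassium.

K[IrF2(gly)(NCS)2]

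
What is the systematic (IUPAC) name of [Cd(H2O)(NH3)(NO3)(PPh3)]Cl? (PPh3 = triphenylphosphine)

The 1 chloride counter-ion carries a total charge of -1, so each complex ion is 1+.
Ligand charges: 1×aqua (neutral), 1×triphenylphosphine (neutral), 1×nitrato (-1 each), 1×ammine (neutral); total -1. So Cd + (-1) = 1+, giving Cd = +2.
Ligands are named alphabetically: ammine before aqua before nitrato before triphenylphosphine.

ammineaquanitrato(triphenylphosphine)cadmium(II) chloride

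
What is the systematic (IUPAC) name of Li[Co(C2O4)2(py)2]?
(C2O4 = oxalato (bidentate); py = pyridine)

The 1 lithium counter-ion carries a total charge of +1, so each complex ion is 1−.
Ligand charges: 2×oxalato (-2 each), 2×pyridine (neutral); total -4. So Co + (-4) = 1−, giving Co = +3.
The complex ion is anionic, so cobalt takes the -ate form cobaltate(III).

lithium dioxalatobis(pyridine)cobaltate(III)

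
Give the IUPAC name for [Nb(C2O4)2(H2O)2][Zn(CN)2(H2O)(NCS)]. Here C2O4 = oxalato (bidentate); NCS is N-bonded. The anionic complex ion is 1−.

Both ions are complex: the cation is named first with the plain metal name, the anion second with the -ate form; each ion's ligands are alphabetised independently.
The complex anion is given as 1−; its ligand charges sum to -3, so Zn = +2.
A 1:1 salt means the cation carries the equal and opposite charge, 1+.
Cation: ligand charges sum to -4; for the ion to be 1+, Nb = +5.

diaquadioxalatoniobium(V) aquadicyanoisothiocyanatozincate(II)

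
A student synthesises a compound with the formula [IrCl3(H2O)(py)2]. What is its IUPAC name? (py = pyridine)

There is no counter-ion, so the complex is neutral overall.
Ligand charges: 1×aqua (neutral), 2×pyridine (neutral), 3×chloro (-1 each); total -3. So Ir + (-3) = 0, giving Ir = +3.
Ligands are named alphabetically: aqua before chloro before pyridine.

aquatrichlorobis(pyridine)iridium(III)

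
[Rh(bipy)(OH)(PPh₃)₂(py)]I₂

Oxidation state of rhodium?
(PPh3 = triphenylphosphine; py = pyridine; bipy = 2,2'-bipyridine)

+3

2 iodide outside the brackets (-1 each) → the complex ion is 2+.
Ligand charges: 2×PPh3 neutral; 1×OH = -1; 1×py neutral; 1×bipy neutral; sum -1.
Rh + (-1) = 2+ ⇒ Rh is +3.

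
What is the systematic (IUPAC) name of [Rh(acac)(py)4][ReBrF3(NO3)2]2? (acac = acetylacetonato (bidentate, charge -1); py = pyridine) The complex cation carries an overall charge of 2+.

Both ions are complex: the cation is named first with the plain metal name, the anion second with the -ate form; each ion's ligands are alphabetised independently.
The complex cation is given as 2+; its ligand charges sum to -1, so Rh = +3.
With 2 anions per cation, each anion must be 2/2 = 1−.
Anion: ligand charges sum to -6; for the ion to be 1−, Re = +5.

(acetylacetonato)tetrakis(pyridine)rhodium(III) bromotrifluorodinitratorhenate(V)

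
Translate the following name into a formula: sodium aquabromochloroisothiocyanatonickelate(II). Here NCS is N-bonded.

Ligands: 1 chloro (Cl, -1), 1 bromo (Br, -1), 1 aqua (H2O, neutral), 1 isothiocyanato (NCS, -1). Ligand charge sum = -3.
Charge balance with sodium (+1) requires 1 complex ion per 1 sodium.

Na[NiBrCl(H2O)(NCS)]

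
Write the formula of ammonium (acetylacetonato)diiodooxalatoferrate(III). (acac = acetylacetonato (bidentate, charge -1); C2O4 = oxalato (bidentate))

Ligands: 1 acetylacetonato (acac, -1), 2 iodo (I, -1), 1 oxalato (C2O4, -2). Ligand charge sum = -5.
Charge balance with ammonium (+1) requires 1 complex ion per 2 ammonium.

(NH4)2[Fe(acac)(C2O4)I2]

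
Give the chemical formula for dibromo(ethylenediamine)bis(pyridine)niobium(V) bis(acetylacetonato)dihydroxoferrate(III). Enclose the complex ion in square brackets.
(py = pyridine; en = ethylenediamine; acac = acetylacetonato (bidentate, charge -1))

[NbBr2(en)(py)2][Fe(acac)2(OH)2]3

Cation [Nb…]: ligand charges -2, Nb(V) ⇒ ion charge 3+.
Anion [Fe…]: ligand charges -4, Fe(III) ⇒ ion charge 1−.
One 3+ cation requires 3 of the 1− anion.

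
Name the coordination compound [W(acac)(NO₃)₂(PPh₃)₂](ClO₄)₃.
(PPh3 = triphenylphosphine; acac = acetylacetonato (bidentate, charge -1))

The 3 perchlorate counter-ions carry a total charge of -3, so each complex ion is 3+.
Ligand charges: 2×nitrato (-1 each), 2×triphenylphosphine (neutral), 1×acetylacetonato (-1 each); total -3. So W + (-3) = 3+, giving W = +6.
Ligands are named alphabetically: acetylacetonato before nitrato before triphenylphosphine.

(acetylacetonato)dinitratobis(triphenylphosphine)tungsten(VI) perchlorate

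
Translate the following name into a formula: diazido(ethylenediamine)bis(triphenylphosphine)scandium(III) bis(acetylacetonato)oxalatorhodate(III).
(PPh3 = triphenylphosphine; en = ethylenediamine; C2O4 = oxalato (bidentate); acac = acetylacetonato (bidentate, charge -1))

Cation [Sc…]: ligand charges -2, Sc(III) ⇒ ion charge 1+.
Anion [Rh…]: ligand charges -4, Rh(III) ⇒ ion charge 1−.

[Sc(en)(N3)2(PPh3)2][Rh(acac)2(C2O4)]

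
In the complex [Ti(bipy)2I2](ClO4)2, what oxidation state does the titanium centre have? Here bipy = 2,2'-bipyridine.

+4

2 perchlorate outside the brackets (-1 each) → the complex ion is 2+.
Ligand charges: 2×bipy neutral; 2×I = -2; sum -2.
Ti + (-2) = 2+ ⇒ Ti is +4.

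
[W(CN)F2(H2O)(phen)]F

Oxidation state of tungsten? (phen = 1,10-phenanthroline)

1 fluoride outside the brackets (-1 each) → the complex ion is 1+.
Ligand charges: 1×CN = -1; 1×phen neutral; 1×H2O neutral; 2×F = -2; sum -3.
W + (-3) = 1+ ⇒ W is +4.

+4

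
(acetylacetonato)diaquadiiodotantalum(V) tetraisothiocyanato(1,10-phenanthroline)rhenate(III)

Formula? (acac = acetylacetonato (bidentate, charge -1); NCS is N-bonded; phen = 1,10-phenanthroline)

Cation [Ta…]: ligand charges -3, Ta(V) ⇒ ion charge 2+.
Anion [Re…]: ligand charges -4, Re(III) ⇒ ion charge 1−.
One 2+ cation requires 2 of the 1− anion.

[Ta(acac)(H2O)2I2][Re(NCS)4(phen)]2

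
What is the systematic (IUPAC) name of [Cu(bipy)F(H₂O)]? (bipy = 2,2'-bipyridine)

aqua(2,2'-bipyridine)fluorocopper(I)

There is no counter-ion, so the complex is neutral overall.
Ligand charges: 1×fluoro (-1 each), 1×2,2'-bipyridine (neutral), 1×aqua (neutral); total -1. So Cu + (-1) = 0, giving Cu = +1.
Ligands are named alphabetically: aqua before bipyridine before fluoro.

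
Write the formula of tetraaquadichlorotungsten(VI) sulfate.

Ligands: 2 chloro (Cl, -1), 4 aqua (H2O, neutral). Ligand charge sum = -2.
With W in oxidation state +6, the complex ion is [W...]^4+.
Charge balance with sulfate (-2) requires 1 complex ion per 2 sulfate.

[WCl2(H2O)4](SO4)2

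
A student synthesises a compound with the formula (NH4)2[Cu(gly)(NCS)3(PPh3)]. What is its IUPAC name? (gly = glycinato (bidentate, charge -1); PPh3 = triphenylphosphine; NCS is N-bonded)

ammonium (glycinato)triisothiocyanato(triphenylphosphine)cuprate(II)

The 2 ammonium counter-ions carry a total charge of +2, so each complex ion is 2−.
Ligand charges: 1×glycinato (-1 each), 1×triphenylphosphine (neutral), 3×isothiocyanato (-1 each); total -4. So Cu + (-4) = 2−, giving Cu = +2.
Ligands are named alphabetically: glycinato before isothiocyanato before triphenylphosphine.
The complex ion is anionic, so copper takes the -ate form cuprate(II).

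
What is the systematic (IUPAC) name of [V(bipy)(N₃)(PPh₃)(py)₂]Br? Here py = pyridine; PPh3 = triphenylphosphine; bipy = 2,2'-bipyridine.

azido(2,2'-bipyridine)bis(pyridine)(triphenylphosphine)vanadium(II) bromide

The 1 bromide counter-ion carries a total charge of -1, so each complex ion is 1+.
Ligand charges: 1×azido (-1 each), 2×pyridine (neutral), 1×triphenylphosphine (neutral), 1×2,2'-bipyridine (neutral); total -1. So V + (-1) = 1+, giving V = +2.
Ligands are named alphabetically: azido before bipyridine before pyridine before triphenylphosphine.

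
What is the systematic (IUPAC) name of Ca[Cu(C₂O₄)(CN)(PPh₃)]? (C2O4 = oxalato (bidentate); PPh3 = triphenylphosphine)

calcium cyanooxalato(triphenylphosphine)cuprate(I)

The 1 calcium counter-ion carries a total charge of +2, so each complex ion is 2−.
Ligand charges: 1×oxalato (-2 each), 1×cyano (-1 each), 1×triphenylphosphine (neutral); total -3. So Cu + (-3) = 2−, giving Cu = +1.
Ligands are named alphabetically: cyano before oxalato before triphenylphosphine.
The complex ion is anionic, so copper takes the -ate form cuprate(I).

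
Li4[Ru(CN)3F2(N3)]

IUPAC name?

lithium azidotricyanodifluororuthenate(II)

The 4 lithium counter-ions carry a total charge of +4, so each complex ion is 4−.
Ligand charges: 3×cyano (-1 each), 2×fluoro (-1 each), 1×azido (-1 each); total -6. So Ru + (-6) = 4−, giving Ru = +2.
Ligands are named alphabetically: azido before cyano before fluoro.
The complex ion is anionic, so ruthenium takes the -ate form ruthenate(II).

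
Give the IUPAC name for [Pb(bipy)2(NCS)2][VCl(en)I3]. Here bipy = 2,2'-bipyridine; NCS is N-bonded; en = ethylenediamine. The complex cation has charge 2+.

bis(2,2'-bipyridine)diisothiocyanatolead(IV) chloro(ethylenediamine)triiodovanadate(II)

The complex cation is given as 2+; its ligand charges sum to -2, so Pb = +4.
A 1:1 salt means the anion carries the equal and opposite charge, 2−.
Anion: ligand charges sum to -4; for the ion to be 2−, V = +2.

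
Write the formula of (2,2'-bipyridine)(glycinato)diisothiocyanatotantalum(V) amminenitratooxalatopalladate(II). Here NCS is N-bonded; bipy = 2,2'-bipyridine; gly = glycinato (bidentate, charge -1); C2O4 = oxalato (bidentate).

Cation [Ta…]: ligand charges -3, Ta(V) ⇒ ion charge 2+.
Anion [Pd…]: ligand charges -3, Pd(II) ⇒ ion charge 1−.
One 2+ cation requires 2 of the 1− anion.

[Ta(bipy)(gly)(NCS)2][Pd(C2O4)(NH3)(NO3)]2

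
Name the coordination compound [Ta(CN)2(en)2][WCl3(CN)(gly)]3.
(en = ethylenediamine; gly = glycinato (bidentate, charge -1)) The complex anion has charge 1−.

dicyanobis(ethylenediamine)tantalum(V) trichlorocyano(glycinato)tungstate(IV)

Both ions are complex: the cation is named first with the plain metal name, the anion second with the -ate form; each ion's ligands are alphabetised independently.
The complex anion is given as 1−; its ligand charges sum to -5, so W = +4.
With 3 anions per cation, the cation must be 3×1 = 3+.
Cation: ligand charges sum to -2; for the ion to be 3+, Ta = +5.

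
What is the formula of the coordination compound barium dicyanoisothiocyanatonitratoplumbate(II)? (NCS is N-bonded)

Ligands: 1 isothiocyanato (NCS, -1), 2 cyano (CN, -1), 1 nitrato (NO3, -1). Ligand charge sum = -4.
Charge balance with barium (+2) requires 1 complex ion per 1 barium.

Ba[Pb(CN)2(NCS)(NO3)]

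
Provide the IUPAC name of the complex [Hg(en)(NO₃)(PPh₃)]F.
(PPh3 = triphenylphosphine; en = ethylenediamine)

The 1 fluoride counter-ion carries a total charge of -1, so each complex ion is 1+.
Ligand charges: 1×triphenylphosphine (neutral), 1×nitrato (-1 each), 1×ethylenediamine (neutral); total -1. So Hg + (-1) = 1+, giving Hg = +2.
Ligands are named alphabetically: ethylenediamine before nitrato before triphenylphosphine.

(ethylenediamine)nitrato(triphenylphosphine)mercury(II) fluoride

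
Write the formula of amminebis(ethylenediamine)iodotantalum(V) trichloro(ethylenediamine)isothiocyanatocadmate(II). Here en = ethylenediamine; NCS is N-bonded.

Cation [Ta…]: ligand charges -1, Ta(V) ⇒ ion charge 4+.
Anion [Cd…]: ligand charges -4, Cd(II) ⇒ ion charge 2−.

[Ta(en)2I(NH3)][CdCl3(en)(NCS)]2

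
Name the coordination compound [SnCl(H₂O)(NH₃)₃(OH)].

There is no counter-ion, so the complex is neutral overall.
Ligand charges: 1×aqua (neutral), 3×ammine (neutral), 1×chloro (-1 each), 1×hydroxo (-1 each); total -2. So Sn + (-2) = 0, giving Sn = +2.
Ligands are named alphabetically: ammine before aqua before chloro before hydroxo.

triammineaquachlorohydroxotin(II)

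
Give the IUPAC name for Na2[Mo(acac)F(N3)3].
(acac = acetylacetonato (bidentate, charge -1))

sodium (acetylacetonato)triazidofluoromolybdate(III)

The 2 sodium counter-ions carry a total charge of +2, so each complex ion is 2−.
Ligand charges: 3×azido (-1 each), 1×fluoro (-1 each), 1×acetylacetonato (-1 each); total -5. So Mo + (-5) = 2−, giving Mo = +3.
Ligands are named alphabetically: acetylacetonato before azido before fluoro.
The complex ion is anionic, so molybdenum takes the -ate form molybdate(III).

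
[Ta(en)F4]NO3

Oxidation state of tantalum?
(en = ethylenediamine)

1 nitrate outside the brackets (-1 each) → the complex ion is 1+.
Ligand charges: 1×en neutral; 4×F = -4; sum -4.
Ta + (-4) = 1+ ⇒ Ta is +5.

+5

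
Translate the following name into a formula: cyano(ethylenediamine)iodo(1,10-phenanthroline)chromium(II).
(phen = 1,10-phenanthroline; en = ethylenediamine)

[Cr(CN)(en)I(phen)]

Ligands: 1 cyano (CN, -1), 1 1,10-phenanthroline (phen, neutral), 1 ethylenediamine (en, neutral), 1 iodo (I, -1). Ligand charge sum = -2.
With Cr in oxidation state +2, the complex ion is [Cr...].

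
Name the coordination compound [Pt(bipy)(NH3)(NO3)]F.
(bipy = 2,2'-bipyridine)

The 1 fluoride counter-ion carries a total charge of -1, so each complex ion is 1+.
Ligand charges: 1×2,2'-bipyridine (neutral), 1×ammine (neutral), 1×nitrato (-1 each); total -1. So Pt + (-1) = 1+, giving Pt = +2.
Ligands are named alphabetically: ammine before bipyridine before nitrato.

ammine(2,2'-bipyridine)nitratoplatinum(II) fluoride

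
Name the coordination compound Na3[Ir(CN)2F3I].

sodium dicyanotrifluoroiodoiridate(III)

The 3 sodium counter-ions carry a total charge of +3, so each complex ion is 3−.
Ligand charges: 3×fluoro (-1 each), 2×cyano (-1 each), 1×iodo (-1 each); total -6. So Ir + (-6) = 3−, giving Ir = +3.
Ligands are named alphabetically: cyano before fluoro before iodo.
The complex ion is anionic, so iridium takes the -ate form iridate(III).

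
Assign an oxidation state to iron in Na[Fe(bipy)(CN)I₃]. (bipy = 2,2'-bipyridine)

1 sodium outside the brackets (+1 each) → the complex ion is 1−.
Ligand charges: 3×I = -3; 1×bipy neutral; 1×CN = -1; sum -4.
Fe + (-4) = 1− ⇒ Fe is +3.

+3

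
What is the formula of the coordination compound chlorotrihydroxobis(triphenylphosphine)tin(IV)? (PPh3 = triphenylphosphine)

[SnCl(OH)3(PPh3)2]

Ligands: 3 hydroxo (OH, -1), 1 chloro (Cl, -1), 2 triphenylphosphine (PPh3, neutral). Ligand charge sum = -4.
With Sn in oxidation state +4, the complex ion is [Sn...].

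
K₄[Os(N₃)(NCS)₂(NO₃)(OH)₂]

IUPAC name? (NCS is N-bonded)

potassium azidodihydroxodiisothiocyanatonitratoosmate(II)

The 4 potassium counter-ions carry a total charge of +4, so each complex ion is 4−.
Ligand charges: 2×isothiocyanato (-1 each), 1×nitrato (-1 each), 1×azido (-1 each), 2×hydroxo (-1 each); total -6. So Os + (-6) = 4−, giving Os = +2.
The complex ion is anionic, so osmium takes the -ate form osmate(II).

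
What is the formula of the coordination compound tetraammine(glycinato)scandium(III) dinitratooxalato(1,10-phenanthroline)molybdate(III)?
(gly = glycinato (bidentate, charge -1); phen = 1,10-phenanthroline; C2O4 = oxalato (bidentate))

[Sc(gly)(NH3)4][Mo(C2O4)(NO3)2(phen)]2

Cation [Sc…]: ligand charges -1, Sc(III) ⇒ ion charge 2+.
Anion [Mo…]: ligand charges -4, Mo(III) ⇒ ion charge 1−.
One 2+ cation requires 2 of the 1− anion.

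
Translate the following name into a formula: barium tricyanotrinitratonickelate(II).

Ba2[Ni(CN)3(NO3)3]

Ligands: 3 cyano (CN, -1), 3 nitrato (NO3, -1). Ligand charge sum = -6.
With Ni in oxidation state +2, the complex ion is [Ni...]^4−.
Charge balance with barium (+2) requires 1 complex ion per 2 barium.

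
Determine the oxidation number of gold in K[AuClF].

+1

1 potassium outside the brackets (+1 each) → the complex ion is 1−.
Ligand charges: 1×Cl = -1; 1×F = -1; sum -2.
Au + (-2) = 1− ⇒ Au is +1.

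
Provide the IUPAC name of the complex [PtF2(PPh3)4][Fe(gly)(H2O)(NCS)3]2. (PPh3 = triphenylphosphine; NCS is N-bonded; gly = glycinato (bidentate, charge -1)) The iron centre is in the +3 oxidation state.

difluorotetrakis(triphenylphosphine)platinum(IV) aqua(glycinato)triisothiocyanatoferrate(III)

Fe is given as +3; the anion's ligand charges sum to -4, so the complex anion is 1−.
With 2 anions per cation, the cation must be 2×1 = 2+.
Cation: ligand charges sum to -2; for the ion to be 2+, Pt = +4.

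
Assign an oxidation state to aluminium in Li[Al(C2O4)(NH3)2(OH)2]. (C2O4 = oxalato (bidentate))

1 lithium outside the brackets (+1 each) → the complex ion is 1−.
Ligand charges: 2×OH = -2; 1×C2O4 = -2; 2×NH3 neutral; sum -4.
Al + (-4) = 1− ⇒ Al is +3.

+3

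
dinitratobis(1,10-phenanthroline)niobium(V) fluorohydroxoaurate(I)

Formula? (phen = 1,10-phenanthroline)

[Nb(NO3)2(phen)2][AuF(OH)]3

Cation [Nb…]: ligand charges -2, Nb(V) ⇒ ion charge 3+.
Anion [Au…]: ligand charges -2, Au(I) ⇒ ion charge 1−.
One 3+ cation requires 3 of the 1− anion.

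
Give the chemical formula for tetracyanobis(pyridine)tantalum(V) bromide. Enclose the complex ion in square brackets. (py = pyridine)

Ligands: 2 pyridine (py, neutral), 4 cyano (CN, -1). Ligand charge sum = -4.
Charge balance with bromide (-1) requires 1 complex ion per 1 bromide.

[Ta(CN)4(py)2]Br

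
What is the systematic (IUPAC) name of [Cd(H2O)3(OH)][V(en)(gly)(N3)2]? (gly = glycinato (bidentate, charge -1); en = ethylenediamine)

triaquahydroxocadmium(II) diazido(ethylenediamine)(glycinato)vanadate(II)

Cadmium is always +2 in its complexes; the cation's ligand charges sum to -1, so the complex cation is 1+.
A 1:1 salt means the anion carries the equal and opposite charge, 1−.
Anion: ligand charges sum to -3; for the ion to be 1−, V = +2.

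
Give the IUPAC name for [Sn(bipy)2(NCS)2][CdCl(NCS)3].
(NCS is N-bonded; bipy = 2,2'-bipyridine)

bis(2,2'-bipyridine)diisothiocyanatotin(IV) chlorotriisothiocyanatocadmate(II)

Both ions are complex: the cation is named first with the plain metal name, the anion second with the -ate form; each ion's ligands are alphabetised independently.
Cadmium is always +2 in its complexes; the anion's ligand charges sum to -4, so the complex anion is 2−.
A 1:1 salt means the cation carries the equal and opposite charge, 2+.
Cation: ligand charges sum to -2; for the ion to be 2+, Sn = +4.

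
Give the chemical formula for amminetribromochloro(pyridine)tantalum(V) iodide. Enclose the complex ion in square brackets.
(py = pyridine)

Ligands: 1 chloro (Cl, -1), 3 bromo (Br, -1), 1 pyridine (py, neutral), 1 ammine (NH3, neutral). Ligand charge sum = -4.
Charge balance with iodide (-1) requires 1 complex ion per 1 iodide.

[TaBr3Cl(NH3)(py)]I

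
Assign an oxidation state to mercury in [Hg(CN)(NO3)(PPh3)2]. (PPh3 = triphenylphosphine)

+2

No counter-ion: the bracketed complex is neutral.
Ligand charges: 2×PPh3 neutral; 1×NO3 = -1; 1×CN = -1; sum -2.
Hg + (-2) = 0 ⇒ Hg is +2.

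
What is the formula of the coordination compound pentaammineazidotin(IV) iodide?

Ligands: 5 ammine (NH3, neutral), 1 azido (N3, -1). Ligand charge sum = -1.
Charge balance with iodide (-1) requires 1 complex ion per 3 iodide.

[Sn(N3)(NH3)5]I3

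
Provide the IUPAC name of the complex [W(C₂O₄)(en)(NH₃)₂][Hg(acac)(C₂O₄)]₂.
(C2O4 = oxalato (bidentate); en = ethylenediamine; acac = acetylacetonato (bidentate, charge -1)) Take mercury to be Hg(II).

diammine(ethylenediamine)oxalatotungsten(IV) (acetylacetonato)oxalatomercurate(II)

Hg is given as +2; the anion's ligand charges sum to -3, so the complex anion is 1−.
With 2 anions per cation, the cation must be 2×1 = 2+.
Cation: ligand charges sum to -2; for the ion to be 2+, W = +4.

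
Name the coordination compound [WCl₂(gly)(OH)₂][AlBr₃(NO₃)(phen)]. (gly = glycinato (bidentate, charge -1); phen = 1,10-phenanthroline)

Both ions are complex: the cation is named first with the plain metal name, the anion second with the -ate form; each ion's ligands are alphabetised independently.
Aluminium is always +3 in its complexes; the anion's ligand charges sum to -4, so the complex anion is 1−.
A 1:1 salt means the cation carries the equal and opposite charge, 1+.
Cation: ligand charges sum to -5; for the ion to be 1+, W = +6.

dichloro(glycinato)dihydroxotungsten(VI) tribromonitrato(1,10-phenanthroline)aluminate(III)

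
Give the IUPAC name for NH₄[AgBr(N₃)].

The 1 ammonium counter-ion carries a total charge of +1, so each complex ion is 1−.
Ligand charges: 1×azido (-1 each), 1×bromo (-1 each); total -2. So Ag + (-2) = 1−, giving Ag = +1.
Ligands are named alphabetically: azido before bromo.
The complex ion is anionic, so silver takes the -ate form argentate(I).

ammonium azidobromoargentate(I)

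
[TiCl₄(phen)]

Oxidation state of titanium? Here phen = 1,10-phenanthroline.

+4

No counter-ion: the bracketed complex is neutral.
Ligand charges: 4×Cl = -4; 1×phen neutral; sum -4.
Ti + (-4) = 0 ⇒ Ti is +4.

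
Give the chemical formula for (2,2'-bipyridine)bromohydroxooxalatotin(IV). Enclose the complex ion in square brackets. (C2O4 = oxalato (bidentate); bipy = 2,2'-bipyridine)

[Sn(bipy)Br(C2O4)(OH)]

Ligands: 1 bromo (Br, -1), 1 oxalato (C2O4, -2), 1 hydroxo (OH, -1), 1 2,2'-bipyridine (bipy, neutral). Ligand charge sum = -4.
With Sn in oxidation state +4, the complex ion is [Sn...].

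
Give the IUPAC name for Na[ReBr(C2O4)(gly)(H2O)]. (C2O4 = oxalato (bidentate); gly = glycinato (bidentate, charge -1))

sodium aquabromo(glycinato)oxalatorhenate(III)

The 1 sodium counter-ion carries a total charge of +1, so each complex ion is 1−.
Ligand charges: 1×bromo (-1 each), 1×oxalato (-2 each), 1×glycinato (-1 each), 1×aqua (neutral); total -4. So Re + (-4) = 1−, giving Re = +3.
Ligands are named alphabetically: aqua before bromo before glycinato before oxalato.
The complex ion is anionic, so rhenium takes the -ate form rhenate(III).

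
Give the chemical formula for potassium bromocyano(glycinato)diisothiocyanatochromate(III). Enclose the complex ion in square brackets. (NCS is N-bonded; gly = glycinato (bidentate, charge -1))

K2[CrBr(CN)(gly)(NCS)2]

Ligands: 1 cyano (CN, -1), 2 isothiocyanato (NCS, -1), 1 glycinato (gly, -1), 1 bromo (Br, -1). Ligand charge sum = -5.
Charge balance with potassium (+1) requires 1 complex ion per 2 potassium.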